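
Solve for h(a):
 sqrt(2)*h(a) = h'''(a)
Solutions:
 h(a) = C3*exp(2^(1/6)*a) + (C1*sin(2^(1/6)*sqrt(3)*a/2) + C2*cos(2^(1/6)*sqrt(3)*a/2))*exp(-2^(1/6)*a/2)


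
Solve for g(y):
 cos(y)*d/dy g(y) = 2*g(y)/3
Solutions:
 g(y) = C1*(sin(y) + 1)^(1/3)/(sin(y) - 1)^(1/3)


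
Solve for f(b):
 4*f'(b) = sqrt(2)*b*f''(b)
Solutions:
 f(b) = C1 + C2*b^(1 + 2*sqrt(2))


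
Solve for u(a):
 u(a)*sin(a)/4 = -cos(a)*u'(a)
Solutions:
 u(a) = C1*cos(a)^(1/4)


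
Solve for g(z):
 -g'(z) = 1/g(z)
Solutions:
 g(z) = -sqrt(C1 - 2*z)
 g(z) = sqrt(C1 - 2*z)


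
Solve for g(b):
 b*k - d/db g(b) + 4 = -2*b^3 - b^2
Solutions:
 g(b) = C1 + b^4/2 + b^3/3 + b^2*k/2 + 4*b


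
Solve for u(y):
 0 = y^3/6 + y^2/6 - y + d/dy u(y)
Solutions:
 u(y) = C1 - y^4/24 - y^3/18 + y^2/2


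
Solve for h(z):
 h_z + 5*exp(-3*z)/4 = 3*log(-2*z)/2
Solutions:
 h(z) = C1 + 3*z*log(-z)/2 + 3*z*(-1 + log(2))/2 + 5*exp(-3*z)/12


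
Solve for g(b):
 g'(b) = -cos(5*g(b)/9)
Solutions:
 b - 9*log(sin(5*g(b)/9) - 1)/10 + 9*log(sin(5*g(b)/9) + 1)/10 = C1


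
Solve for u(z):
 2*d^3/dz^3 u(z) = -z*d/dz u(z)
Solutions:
 u(z) = C1 + Integral(C2*airyai(-2^(2/3)*z/2) + C3*airybi(-2^(2/3)*z/2), z)


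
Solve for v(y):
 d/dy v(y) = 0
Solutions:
 v(y) = C1


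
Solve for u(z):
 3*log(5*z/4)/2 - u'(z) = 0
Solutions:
 u(z) = C1 + 3*z*log(z)/2 - 3*z*log(2) - 3*z/2 + 3*z*log(5)/2


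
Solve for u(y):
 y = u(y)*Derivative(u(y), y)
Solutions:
 u(y) = -sqrt(C1 + y^2)
 u(y) = sqrt(C1 + y^2)


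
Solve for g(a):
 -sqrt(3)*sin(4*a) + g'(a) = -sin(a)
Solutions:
 g(a) = C1 + cos(a) - sqrt(3)*cos(4*a)/4


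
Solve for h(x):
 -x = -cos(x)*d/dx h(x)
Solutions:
 h(x) = C1 + Integral(x/cos(x), x)


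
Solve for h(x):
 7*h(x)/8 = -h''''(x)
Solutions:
 h(x) = (C1*sin(2^(3/4)*7^(1/4)*x/4) + C2*cos(2^(3/4)*7^(1/4)*x/4))*exp(-2^(3/4)*7^(1/4)*x/4) + (C3*sin(2^(3/4)*7^(1/4)*x/4) + C4*cos(2^(3/4)*7^(1/4)*x/4))*exp(2^(3/4)*7^(1/4)*x/4)


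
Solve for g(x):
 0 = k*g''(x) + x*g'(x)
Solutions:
 g(x) = C1 + C2*sqrt(k)*erf(sqrt(2)*x*sqrt(1/k)/2)


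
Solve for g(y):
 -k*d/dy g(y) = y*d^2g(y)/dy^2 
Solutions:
 g(y) = C1 + y^(1 - re(k))*(C2*sin(log(y)*Abs(im(k))) + C3*cos(log(y)*im(k)))


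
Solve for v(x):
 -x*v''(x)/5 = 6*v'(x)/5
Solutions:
 v(x) = C1 + C2/x^5


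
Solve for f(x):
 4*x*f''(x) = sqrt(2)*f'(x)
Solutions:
 f(x) = C1 + C2*x^(sqrt(2)/4 + 1)


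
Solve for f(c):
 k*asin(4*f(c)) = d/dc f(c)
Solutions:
 Integral(1/asin(4*_y), (_y, f(c))) = C1 + c*k


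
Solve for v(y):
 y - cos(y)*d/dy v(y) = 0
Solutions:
 v(y) = C1 + Integral(y/cos(y), y)


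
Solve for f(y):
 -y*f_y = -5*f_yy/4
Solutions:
 f(y) = C1 + C2*erfi(sqrt(10)*y/5)


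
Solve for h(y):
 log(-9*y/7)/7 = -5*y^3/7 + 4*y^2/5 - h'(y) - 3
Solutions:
 h(y) = C1 - 5*y^4/28 + 4*y^3/15 - y*log(-y)/7 + y*(-20 - 2*log(3) + log(7))/7


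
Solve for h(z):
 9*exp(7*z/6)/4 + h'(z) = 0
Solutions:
 h(z) = C1 - 27*exp(7*z/6)/14


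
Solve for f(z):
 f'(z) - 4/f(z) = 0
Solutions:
 f(z) = -sqrt(C1 + 8*z)
 f(z) = sqrt(C1 + 8*z)


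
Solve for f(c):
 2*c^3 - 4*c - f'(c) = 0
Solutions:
 f(c) = C1 + c^4/2 - 2*c^2


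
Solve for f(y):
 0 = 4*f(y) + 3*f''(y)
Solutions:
 f(y) = C1*sin(2*sqrt(3)*y/3) + C2*cos(2*sqrt(3)*y/3)


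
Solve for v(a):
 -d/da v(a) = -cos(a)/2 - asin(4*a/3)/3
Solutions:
 v(a) = C1 + a*asin(4*a/3)/3 + sqrt(9 - 16*a^2)/12 + sin(a)/2


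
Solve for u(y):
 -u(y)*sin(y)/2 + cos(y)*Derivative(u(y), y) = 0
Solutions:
 u(y) = C1/sqrt(cos(y))


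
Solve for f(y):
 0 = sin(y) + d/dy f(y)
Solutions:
 f(y) = C1 + cos(y)


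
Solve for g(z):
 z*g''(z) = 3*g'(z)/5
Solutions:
 g(z) = C1 + C2*z^(8/5)


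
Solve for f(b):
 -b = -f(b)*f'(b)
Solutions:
 f(b) = -sqrt(C1 + b^2)
 f(b) = sqrt(C1 + b^2)


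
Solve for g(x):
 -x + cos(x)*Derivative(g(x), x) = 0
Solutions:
 g(x) = C1 + Integral(x/cos(x), x)


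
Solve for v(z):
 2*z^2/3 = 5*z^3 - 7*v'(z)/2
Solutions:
 v(z) = C1 + 5*z^4/14 - 4*z^3/63


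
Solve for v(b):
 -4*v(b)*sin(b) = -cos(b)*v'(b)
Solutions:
 v(b) = C1/cos(b)^4


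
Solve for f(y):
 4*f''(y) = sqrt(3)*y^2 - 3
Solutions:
 f(y) = C1 + C2*y + sqrt(3)*y^4/48 - 3*y^2/8


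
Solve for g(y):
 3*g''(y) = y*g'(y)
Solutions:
 g(y) = C1 + C2*erfi(sqrt(6)*y/6)


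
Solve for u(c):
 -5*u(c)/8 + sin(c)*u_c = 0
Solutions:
 u(c) = C1*(cos(c) - 1)^(5/16)/(cos(c) + 1)^(5/16)


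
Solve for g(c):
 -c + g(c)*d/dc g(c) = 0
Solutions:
 g(c) = -sqrt(C1 + c^2)
 g(c) = sqrt(C1 + c^2)


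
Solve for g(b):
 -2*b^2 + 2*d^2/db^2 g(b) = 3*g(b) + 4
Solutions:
 g(b) = C1*exp(-sqrt(6)*b/2) + C2*exp(sqrt(6)*b/2) - 2*b^2/3 - 20/9


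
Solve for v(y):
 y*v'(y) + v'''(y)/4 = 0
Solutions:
 v(y) = C1 + Integral(C2*airyai(-2^(2/3)*y) + C3*airybi(-2^(2/3)*y), y)


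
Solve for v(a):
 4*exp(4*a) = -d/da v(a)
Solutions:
 v(a) = C1 - exp(4*a)


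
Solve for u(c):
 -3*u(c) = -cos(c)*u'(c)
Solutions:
 u(c) = C1*(sin(c) + 1)^(3/2)/(sin(c) - 1)^(3/2)


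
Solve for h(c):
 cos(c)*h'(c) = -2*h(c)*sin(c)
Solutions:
 h(c) = C1*cos(c)^2


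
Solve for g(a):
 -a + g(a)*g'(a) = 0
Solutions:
 g(a) = -sqrt(C1 + a^2)
 g(a) = sqrt(C1 + a^2)


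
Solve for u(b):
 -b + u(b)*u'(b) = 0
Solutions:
 u(b) = -sqrt(C1 + b^2)
 u(b) = sqrt(C1 + b^2)


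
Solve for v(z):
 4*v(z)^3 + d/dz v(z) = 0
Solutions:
 v(z) = -sqrt(2)*sqrt(-1/(C1 - 4*z))/2
 v(z) = sqrt(2)*sqrt(-1/(C1 - 4*z))/2


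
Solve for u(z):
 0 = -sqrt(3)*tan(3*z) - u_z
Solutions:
 u(z) = C1 + sqrt(3)*log(cos(3*z))/3


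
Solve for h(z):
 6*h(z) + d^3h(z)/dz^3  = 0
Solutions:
 h(z) = C3*exp(-6^(1/3)*z) + (C1*sin(2^(1/3)*3^(5/6)*z/2) + C2*cos(2^(1/3)*3^(5/6)*z/2))*exp(6^(1/3)*z/2)


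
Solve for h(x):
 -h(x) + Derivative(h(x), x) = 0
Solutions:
 h(x) = C1*exp(x)


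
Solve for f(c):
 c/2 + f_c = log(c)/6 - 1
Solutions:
 f(c) = C1 - c^2/4 + c*log(c)/6 - 7*c/6


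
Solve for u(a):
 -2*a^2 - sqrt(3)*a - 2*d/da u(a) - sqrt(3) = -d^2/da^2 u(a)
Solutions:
 u(a) = C1 + C2*exp(2*a) - a^3/3 - a^2/2 - sqrt(3)*a^2/4 - 3*sqrt(3)*a/4 - a/2


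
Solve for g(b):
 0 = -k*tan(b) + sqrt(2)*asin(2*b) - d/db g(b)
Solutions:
 g(b) = C1 + k*log(cos(b)) + sqrt(2)*(b*asin(2*b) + sqrt(1 - 4*b^2)/2)


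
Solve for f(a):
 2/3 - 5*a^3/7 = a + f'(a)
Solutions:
 f(a) = C1 - 5*a^4/28 - a^2/2 + 2*a/3


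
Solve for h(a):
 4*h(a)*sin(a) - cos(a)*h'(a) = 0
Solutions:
 h(a) = C1/cos(a)^4


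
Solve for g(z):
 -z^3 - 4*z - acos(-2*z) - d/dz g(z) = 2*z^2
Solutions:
 g(z) = C1 - z^4/4 - 2*z^3/3 - 2*z^2 - z*acos(-2*z) - sqrt(1 - 4*z^2)/2


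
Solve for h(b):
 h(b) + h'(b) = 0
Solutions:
 h(b) = C1*exp(-b)


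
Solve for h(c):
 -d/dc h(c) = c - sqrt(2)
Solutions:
 h(c) = C1 - c^2/2 + sqrt(2)*c


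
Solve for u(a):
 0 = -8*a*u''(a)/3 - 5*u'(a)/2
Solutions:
 u(a) = C1 + C2*a^(1/16)


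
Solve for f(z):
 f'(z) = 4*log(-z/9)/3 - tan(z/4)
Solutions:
 f(z) = C1 + 4*z*log(-z)/3 - 8*z*log(3)/3 - 4*z/3 + 4*log(cos(z/4))


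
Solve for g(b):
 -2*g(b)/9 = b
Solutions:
 g(b) = -9*b/2


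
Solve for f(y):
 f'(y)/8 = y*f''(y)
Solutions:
 f(y) = C1 + C2*y^(9/8)


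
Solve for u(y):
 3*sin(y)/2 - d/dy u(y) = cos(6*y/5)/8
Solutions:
 u(y) = C1 - 5*sin(6*y/5)/48 - 3*cos(y)/2


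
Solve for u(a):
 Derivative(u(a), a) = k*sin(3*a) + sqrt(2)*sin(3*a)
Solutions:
 u(a) = C1 - k*cos(3*a)/3 - sqrt(2)*cos(3*a)/3


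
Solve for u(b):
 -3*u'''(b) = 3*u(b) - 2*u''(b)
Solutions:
 u(b) = C1*exp(b*(8*2^(1/3)/(27*sqrt(697) + 713)^(1/3) + 8 + 2^(2/3)*(27*sqrt(697) + 713)^(1/3))/36)*sin(2^(1/3)*sqrt(3)*b*(-2^(1/3)*(27*sqrt(697) + 713)^(1/3) + 8/(27*sqrt(697) + 713)^(1/3))/36) + C2*exp(b*(8*2^(1/3)/(27*sqrt(697) + 713)^(1/3) + 8 + 2^(2/3)*(27*sqrt(697) + 713)^(1/3))/36)*cos(2^(1/3)*sqrt(3)*b*(-2^(1/3)*(27*sqrt(697) + 713)^(1/3) + 8/(27*sqrt(697) + 713)^(1/3))/36) + C3*exp(b*(-2^(2/3)*(27*sqrt(697) + 713)^(1/3) - 8*2^(1/3)/(27*sqrt(697) + 713)^(1/3) + 4)/18)


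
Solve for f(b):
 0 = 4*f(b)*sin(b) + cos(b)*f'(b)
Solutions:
 f(b) = C1*cos(b)^4


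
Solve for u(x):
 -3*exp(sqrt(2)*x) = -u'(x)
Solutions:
 u(x) = C1 + 3*sqrt(2)*exp(sqrt(2)*x)/2


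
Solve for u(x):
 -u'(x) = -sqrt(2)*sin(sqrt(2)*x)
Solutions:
 u(x) = C1 - cos(sqrt(2)*x)


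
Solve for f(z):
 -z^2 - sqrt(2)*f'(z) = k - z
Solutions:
 f(z) = C1 - sqrt(2)*k*z/2 - sqrt(2)*z^3/6 + sqrt(2)*z^2/4


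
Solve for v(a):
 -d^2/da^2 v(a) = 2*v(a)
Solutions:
 v(a) = C1*sin(sqrt(2)*a) + C2*cos(sqrt(2)*a)


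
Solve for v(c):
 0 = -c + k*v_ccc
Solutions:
 v(c) = C1 + C2*c + C3*c^2 + c^4/(24*k)


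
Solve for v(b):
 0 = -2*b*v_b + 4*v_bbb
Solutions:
 v(b) = C1 + Integral(C2*airyai(2^(2/3)*b/2) + C3*airybi(2^(2/3)*b/2), b)


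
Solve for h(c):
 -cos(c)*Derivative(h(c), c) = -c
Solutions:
 h(c) = C1 + Integral(c/cos(c), c)


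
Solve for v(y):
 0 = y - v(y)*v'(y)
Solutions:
 v(y) = -sqrt(C1 + y^2)
 v(y) = sqrt(C1 + y^2)


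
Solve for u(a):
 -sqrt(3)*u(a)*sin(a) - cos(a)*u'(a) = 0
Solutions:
 u(a) = C1*cos(a)^(sqrt(3))


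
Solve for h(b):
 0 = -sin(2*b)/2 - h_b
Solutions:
 h(b) = C1 + cos(2*b)/4


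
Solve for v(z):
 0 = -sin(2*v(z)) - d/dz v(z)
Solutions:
 v(z) = pi - acos((-C1 - exp(4*z))/(C1 - exp(4*z)))/2
 v(z) = acos((-C1 - exp(4*z))/(C1 - exp(4*z)))/2


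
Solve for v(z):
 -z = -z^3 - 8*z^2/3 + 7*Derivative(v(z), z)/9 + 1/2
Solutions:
 v(z) = C1 + 9*z^4/28 + 8*z^3/7 - 9*z^2/14 - 9*z/14


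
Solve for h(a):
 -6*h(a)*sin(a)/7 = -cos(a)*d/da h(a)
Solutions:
 h(a) = C1/cos(a)^(6/7)


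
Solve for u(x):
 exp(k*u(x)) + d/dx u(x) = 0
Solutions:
 u(x) = Piecewise((log(1/(C1*k + k*x))/k, Ne(k, 0)), (nan, True))
 u(x) = Piecewise((C1 - x, Eq(k, 0)), (nan, True))


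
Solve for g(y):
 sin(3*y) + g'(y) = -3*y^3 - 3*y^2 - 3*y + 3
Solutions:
 g(y) = C1 - 3*y^4/4 - y^3 - 3*y^2/2 + 3*y + cos(3*y)/3


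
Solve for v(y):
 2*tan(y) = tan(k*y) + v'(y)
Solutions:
 v(y) = C1 - Piecewise((-log(cos(k*y))/k, Ne(k, 0)), (0, True)) - 2*log(cos(y))


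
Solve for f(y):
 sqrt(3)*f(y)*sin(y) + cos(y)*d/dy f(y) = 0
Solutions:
 f(y) = C1*cos(y)^(sqrt(3))


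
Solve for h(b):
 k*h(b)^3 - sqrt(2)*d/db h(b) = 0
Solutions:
 h(b) = -sqrt(-1/(C1 + sqrt(2)*b*k))
 h(b) = sqrt(-1/(C1 + sqrt(2)*b*k))


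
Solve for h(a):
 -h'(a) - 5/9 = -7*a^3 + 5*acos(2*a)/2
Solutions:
 h(a) = C1 + 7*a^4/4 - 5*a*acos(2*a)/2 - 5*a/9 + 5*sqrt(1 - 4*a^2)/4


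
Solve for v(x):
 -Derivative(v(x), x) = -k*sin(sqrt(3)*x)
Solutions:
 v(x) = C1 - sqrt(3)*k*cos(sqrt(3)*x)/3


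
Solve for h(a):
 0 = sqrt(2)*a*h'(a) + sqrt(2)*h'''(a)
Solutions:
 h(a) = C1 + Integral(C2*airyai(-a) + C3*airybi(-a), a)


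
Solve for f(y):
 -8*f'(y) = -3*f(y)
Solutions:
 f(y) = C1*exp(3*y/8)


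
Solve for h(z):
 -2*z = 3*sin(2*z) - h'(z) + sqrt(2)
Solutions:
 h(z) = C1 + z^2 + sqrt(2)*z - 3*cos(2*z)/2


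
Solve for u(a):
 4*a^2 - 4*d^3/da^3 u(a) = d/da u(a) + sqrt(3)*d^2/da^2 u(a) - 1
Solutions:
 u(a) = C1 + 4*a^3/3 - 4*sqrt(3)*a^2 - 7*a + (C2*sin(sqrt(13)*a/8) + C3*cos(sqrt(13)*a/8))*exp(-sqrt(3)*a/8)


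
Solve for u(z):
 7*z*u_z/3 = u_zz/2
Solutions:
 u(z) = C1 + C2*erfi(sqrt(21)*z/3)


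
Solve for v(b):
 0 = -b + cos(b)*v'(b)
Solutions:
 v(b) = C1 + Integral(b/cos(b), b)


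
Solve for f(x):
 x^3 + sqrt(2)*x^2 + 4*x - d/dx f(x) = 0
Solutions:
 f(x) = C1 + x^4/4 + sqrt(2)*x^3/3 + 2*x^2


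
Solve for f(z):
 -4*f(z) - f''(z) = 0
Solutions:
 f(z) = C1*sin(2*z) + C2*cos(2*z)


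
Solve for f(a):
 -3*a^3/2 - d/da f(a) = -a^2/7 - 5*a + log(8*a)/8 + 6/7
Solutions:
 f(a) = C1 - 3*a^4/8 + a^3/21 + 5*a^2/2 - a*log(a)/8 - 41*a/56 - 3*a*log(2)/8


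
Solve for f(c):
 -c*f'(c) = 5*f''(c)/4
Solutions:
 f(c) = C1 + C2*erf(sqrt(10)*c/5)


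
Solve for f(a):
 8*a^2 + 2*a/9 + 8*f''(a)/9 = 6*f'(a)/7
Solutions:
 f(a) = C1 + C2*exp(27*a/28) + 28*a^3/9 + 1589*a^2/162 + 44492*a/2187


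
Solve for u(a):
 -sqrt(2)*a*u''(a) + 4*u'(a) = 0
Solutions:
 u(a) = C1 + C2*a^(1 + 2*sqrt(2))


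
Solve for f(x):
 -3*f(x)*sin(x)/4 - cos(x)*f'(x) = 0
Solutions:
 f(x) = C1*cos(x)^(3/4)


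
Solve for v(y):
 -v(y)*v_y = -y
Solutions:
 v(y) = -sqrt(C1 + y^2)
 v(y) = sqrt(C1 + y^2)


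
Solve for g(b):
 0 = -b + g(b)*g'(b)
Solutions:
 g(b) = -sqrt(C1 + b^2)
 g(b) = sqrt(C1 + b^2)


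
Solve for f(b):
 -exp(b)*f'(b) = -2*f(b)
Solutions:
 f(b) = C1*exp(-2*exp(-b))


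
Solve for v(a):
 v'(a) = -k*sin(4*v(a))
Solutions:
 v(a) = -acos((-C1 - exp(8*a*k))/(C1 - exp(8*a*k)))/4 + pi/2
 v(a) = acos((-C1 - exp(8*a*k))/(C1 - exp(8*a*k)))/4


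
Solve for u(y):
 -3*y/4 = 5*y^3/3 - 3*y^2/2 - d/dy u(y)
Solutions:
 u(y) = C1 + 5*y^4/12 - y^3/2 + 3*y^2/8


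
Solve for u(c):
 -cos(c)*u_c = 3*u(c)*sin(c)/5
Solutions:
 u(c) = C1*cos(c)^(3/5)


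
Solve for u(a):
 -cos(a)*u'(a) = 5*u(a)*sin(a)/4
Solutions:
 u(a) = C1*cos(a)^(5/4)


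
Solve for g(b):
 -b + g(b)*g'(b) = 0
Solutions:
 g(b) = -sqrt(C1 + b^2)
 g(b) = sqrt(C1 + b^2)


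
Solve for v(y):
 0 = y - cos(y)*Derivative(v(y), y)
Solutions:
 v(y) = C1 + Integral(y/cos(y), y)


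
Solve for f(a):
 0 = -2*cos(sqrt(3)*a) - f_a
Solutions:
 f(a) = C1 - 2*sqrt(3)*sin(sqrt(3)*a)/3


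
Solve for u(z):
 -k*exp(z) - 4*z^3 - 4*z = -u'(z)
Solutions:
 u(z) = C1 + k*exp(z) + z^4 + 2*z^2


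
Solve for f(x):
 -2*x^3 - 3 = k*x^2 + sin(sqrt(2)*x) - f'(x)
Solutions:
 f(x) = C1 + k*x^3/3 + x^4/2 + 3*x - sqrt(2)*cos(sqrt(2)*x)/2


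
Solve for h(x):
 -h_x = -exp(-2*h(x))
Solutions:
 h(x) = log(-sqrt(C1 + 2*x))
 h(x) = log(C1 + 2*x)/2


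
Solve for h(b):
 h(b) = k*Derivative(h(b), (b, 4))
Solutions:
 h(b) = C1*exp(-b*(1/k)^(1/4)) + C2*exp(b*(1/k)^(1/4)) + C3*exp(-I*b*(1/k)^(1/4)) + C4*exp(I*b*(1/k)^(1/4))


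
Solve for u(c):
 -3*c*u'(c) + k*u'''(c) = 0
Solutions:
 u(c) = C1 + Integral(C2*airyai(3^(1/3)*c*(1/k)^(1/3)) + C3*airybi(3^(1/3)*c*(1/k)^(1/3)), c)


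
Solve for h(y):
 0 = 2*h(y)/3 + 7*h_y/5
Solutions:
 h(y) = C1*exp(-10*y/21)


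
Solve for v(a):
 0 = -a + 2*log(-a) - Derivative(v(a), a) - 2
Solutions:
 v(a) = C1 - a^2/2 + 2*a*log(-a) - 4*a


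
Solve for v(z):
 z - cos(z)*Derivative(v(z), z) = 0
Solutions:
 v(z) = C1 + Integral(z/cos(z), z)


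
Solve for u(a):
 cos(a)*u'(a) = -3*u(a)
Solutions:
 u(a) = C1*(sin(a) - 1)^(3/2)/(sin(a) + 1)^(3/2)


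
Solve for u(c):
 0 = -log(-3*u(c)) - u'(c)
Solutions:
 Integral(1/(log(-_y) + log(3)), (_y, u(c))) = C1 - c


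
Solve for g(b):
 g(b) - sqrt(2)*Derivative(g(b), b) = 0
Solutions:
 g(b) = C1*exp(sqrt(2)*b/2)


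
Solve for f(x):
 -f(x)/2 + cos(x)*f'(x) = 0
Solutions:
 f(x) = C1*(sin(x) + 1)^(1/4)/(sin(x) - 1)^(1/4)


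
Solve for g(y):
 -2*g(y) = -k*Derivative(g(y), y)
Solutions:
 g(y) = C1*exp(2*y/k)


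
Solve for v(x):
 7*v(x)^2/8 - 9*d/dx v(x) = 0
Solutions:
 v(x) = -72/(C1 + 7*x)


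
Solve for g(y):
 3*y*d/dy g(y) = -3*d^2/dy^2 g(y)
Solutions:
 g(y) = C1 + C2*erf(sqrt(2)*y/2)


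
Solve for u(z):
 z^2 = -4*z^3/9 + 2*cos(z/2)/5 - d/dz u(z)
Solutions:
 u(z) = C1 - z^4/9 - z^3/3 + 4*sin(z/2)/5


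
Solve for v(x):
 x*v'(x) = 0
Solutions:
 v(x) = C1


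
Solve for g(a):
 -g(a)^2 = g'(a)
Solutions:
 g(a) = 1/(C1 + a)


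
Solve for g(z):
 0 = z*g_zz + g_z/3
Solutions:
 g(z) = C1 + C2*z^(2/3)


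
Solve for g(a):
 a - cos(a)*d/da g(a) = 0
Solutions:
 g(a) = C1 + Integral(a/cos(a), a)


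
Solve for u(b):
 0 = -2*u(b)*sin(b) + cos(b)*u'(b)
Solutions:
 u(b) = C1/cos(b)^2


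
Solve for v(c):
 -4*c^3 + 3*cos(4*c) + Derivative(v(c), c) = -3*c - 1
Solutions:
 v(c) = C1 + c^4 - 3*c^2/2 - c - 3*sin(4*c)/4


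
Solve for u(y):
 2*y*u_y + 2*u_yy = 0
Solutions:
 u(y) = C1 + C2*erf(sqrt(2)*y/2)


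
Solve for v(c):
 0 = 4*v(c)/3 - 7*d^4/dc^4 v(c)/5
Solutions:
 v(c) = C1*exp(-sqrt(2)*21^(3/4)*5^(1/4)*c/21) + C2*exp(sqrt(2)*21^(3/4)*5^(1/4)*c/21) + C3*sin(sqrt(2)*21^(3/4)*5^(1/4)*c/21) + C4*cos(sqrt(2)*21^(3/4)*5^(1/4)*c/21)


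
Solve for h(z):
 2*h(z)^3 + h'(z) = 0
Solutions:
 h(z) = -sqrt(2)*sqrt(-1/(C1 - 2*z))/2
 h(z) = sqrt(2)*sqrt(-1/(C1 - 2*z))/2


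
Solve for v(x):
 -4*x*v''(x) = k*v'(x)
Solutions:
 v(x) = C1 + x^(1 - re(k)/4)*(C2*sin(log(x)*Abs(im(k))/4) + C3*cos(log(x)*im(k)/4))


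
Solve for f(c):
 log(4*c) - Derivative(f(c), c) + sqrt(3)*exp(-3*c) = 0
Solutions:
 f(c) = C1 + c*log(c) + c*(-1 + 2*log(2)) - sqrt(3)*exp(-3*c)/3


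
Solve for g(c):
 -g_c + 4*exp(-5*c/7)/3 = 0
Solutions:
 g(c) = C1 - 28*exp(-5*c/7)/15


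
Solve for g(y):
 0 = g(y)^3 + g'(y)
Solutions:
 g(y) = -sqrt(2)*sqrt(-1/(C1 - y))/2
 g(y) = sqrt(2)*sqrt(-1/(C1 - y))/2


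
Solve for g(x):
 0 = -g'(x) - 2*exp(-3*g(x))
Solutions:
 g(x) = log(C1 - 6*x)/3
 g(x) = log((-3^(1/3) - 3^(5/6)*I)*(C1 - 2*x)^(1/3)/2)
 g(x) = log((-3^(1/3) + 3^(5/6)*I)*(C1 - 2*x)^(1/3)/2)


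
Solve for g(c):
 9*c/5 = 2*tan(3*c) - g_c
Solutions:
 g(c) = C1 - 9*c^2/10 - 2*log(cos(3*c))/3


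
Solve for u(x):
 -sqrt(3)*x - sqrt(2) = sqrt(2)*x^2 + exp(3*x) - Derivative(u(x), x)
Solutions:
 u(x) = C1 + sqrt(2)*x^3/3 + sqrt(3)*x^2/2 + sqrt(2)*x + exp(3*x)/3


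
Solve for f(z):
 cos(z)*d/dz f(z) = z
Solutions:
 f(z) = C1 + Integral(z/cos(z), z)


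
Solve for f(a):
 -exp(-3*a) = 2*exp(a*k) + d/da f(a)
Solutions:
 f(a) = C1 + exp(-3*a)/3 - 2*exp(a*k)/k


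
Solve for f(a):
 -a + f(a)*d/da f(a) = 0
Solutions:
 f(a) = -sqrt(C1 + a^2)
 f(a) = sqrt(C1 + a^2)


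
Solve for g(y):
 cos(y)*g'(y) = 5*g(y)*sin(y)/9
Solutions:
 g(y) = C1/cos(y)^(5/9)


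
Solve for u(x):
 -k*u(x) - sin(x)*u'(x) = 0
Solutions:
 u(x) = C1*exp(k*(-log(cos(x) - 1) + log(cos(x) + 1))/2)


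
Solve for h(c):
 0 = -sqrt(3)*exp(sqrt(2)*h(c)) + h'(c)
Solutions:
 h(c) = sqrt(2)*(2*log(-1/(C1 + sqrt(3)*c)) - log(2))/4


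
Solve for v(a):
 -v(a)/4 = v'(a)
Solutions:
 v(a) = C1*exp(-a/4)


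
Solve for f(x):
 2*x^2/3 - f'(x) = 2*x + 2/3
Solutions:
 f(x) = C1 + 2*x^3/9 - x^2 - 2*x/3


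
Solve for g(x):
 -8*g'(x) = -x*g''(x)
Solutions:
 g(x) = C1 + C2*x^9


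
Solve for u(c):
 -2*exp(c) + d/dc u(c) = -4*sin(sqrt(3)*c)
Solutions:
 u(c) = C1 + 2*exp(c) + 4*sqrt(3)*cos(sqrt(3)*c)/3


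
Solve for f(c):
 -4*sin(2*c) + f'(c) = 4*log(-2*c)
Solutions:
 f(c) = C1 + 4*c*log(-c) - 4*c + 4*c*log(2) - 2*cos(2*c)


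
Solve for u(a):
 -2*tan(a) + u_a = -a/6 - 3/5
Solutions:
 u(a) = C1 - a^2/12 - 3*a/5 - 2*log(cos(a))


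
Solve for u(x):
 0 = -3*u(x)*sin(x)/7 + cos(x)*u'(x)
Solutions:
 u(x) = C1/cos(x)^(3/7)


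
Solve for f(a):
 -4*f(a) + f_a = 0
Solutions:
 f(a) = C1*exp(4*a)


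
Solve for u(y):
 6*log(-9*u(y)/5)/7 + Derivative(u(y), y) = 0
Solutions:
 7*Integral(1/(log(-_y) - log(5) + 2*log(3)), (_y, u(y)))/6 = C1 - y


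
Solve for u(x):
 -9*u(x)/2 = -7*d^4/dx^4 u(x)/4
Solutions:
 u(x) = C1*exp(-2^(1/4)*sqrt(3)*7^(3/4)*x/7) + C2*exp(2^(1/4)*sqrt(3)*7^(3/4)*x/7) + C3*sin(2^(1/4)*sqrt(3)*7^(3/4)*x/7) + C4*cos(2^(1/4)*sqrt(3)*7^(3/4)*x/7)


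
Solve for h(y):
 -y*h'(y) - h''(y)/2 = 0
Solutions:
 h(y) = C1 + C2*erf(y)


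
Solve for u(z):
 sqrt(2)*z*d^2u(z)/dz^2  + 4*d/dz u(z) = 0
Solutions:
 u(z) = C1 + C2*z^(1 - 2*sqrt(2))


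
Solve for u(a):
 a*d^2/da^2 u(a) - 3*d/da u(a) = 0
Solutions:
 u(a) = C1 + C2*a^4


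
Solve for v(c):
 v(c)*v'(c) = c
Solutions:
 v(c) = -sqrt(C1 + c^2)
 v(c) = sqrt(C1 + c^2)


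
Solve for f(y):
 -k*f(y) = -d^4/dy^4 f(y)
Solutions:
 f(y) = C1*exp(-k^(1/4)*y) + C2*exp(k^(1/4)*y) + C3*exp(-I*k^(1/4)*y) + C4*exp(I*k^(1/4)*y)


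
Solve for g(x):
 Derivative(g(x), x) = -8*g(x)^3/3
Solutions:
 g(x) = -sqrt(6)*sqrt(-1/(C1 - 8*x))/2
 g(x) = sqrt(6)*sqrt(-1/(C1 - 8*x))/2


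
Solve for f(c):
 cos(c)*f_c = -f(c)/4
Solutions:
 f(c) = C1*(sin(c) - 1)^(1/8)/(sin(c) + 1)^(1/8)


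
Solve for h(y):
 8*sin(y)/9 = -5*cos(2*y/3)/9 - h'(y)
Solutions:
 h(y) = C1 - 5*sin(2*y/3)/6 + 8*cos(y)/9


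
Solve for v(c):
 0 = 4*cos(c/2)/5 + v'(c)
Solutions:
 v(c) = C1 - 8*sin(c/2)/5


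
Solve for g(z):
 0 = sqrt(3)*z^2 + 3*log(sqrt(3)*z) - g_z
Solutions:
 g(z) = C1 + sqrt(3)*z^3/3 + 3*z*log(z) - 3*z + 3*z*log(3)/2


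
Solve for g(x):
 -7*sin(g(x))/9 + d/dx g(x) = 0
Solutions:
 -7*x/9 + log(cos(g(x)) - 1)/2 - log(cos(g(x)) + 1)/2 = C1


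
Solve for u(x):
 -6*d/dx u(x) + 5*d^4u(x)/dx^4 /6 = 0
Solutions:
 u(x) = C1 + C4*exp(30^(2/3)*x/5) + (C2*sin(3*10^(2/3)*3^(1/6)*x/10) + C3*cos(3*10^(2/3)*3^(1/6)*x/10))*exp(-30^(2/3)*x/10)


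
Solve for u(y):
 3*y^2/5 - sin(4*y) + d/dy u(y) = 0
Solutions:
 u(y) = C1 - y^3/5 - cos(4*y)/4


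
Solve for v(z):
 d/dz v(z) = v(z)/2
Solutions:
 v(z) = C1*exp(z/2)


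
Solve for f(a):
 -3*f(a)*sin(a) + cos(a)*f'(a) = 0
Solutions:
 f(a) = C1/cos(a)^3


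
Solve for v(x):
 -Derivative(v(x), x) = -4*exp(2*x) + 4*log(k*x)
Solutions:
 v(x) = C1 - 4*x*log(k*x) + 4*x + 2*exp(2*x)


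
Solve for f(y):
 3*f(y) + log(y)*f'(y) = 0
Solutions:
 f(y) = C1*exp(-3*li(y))


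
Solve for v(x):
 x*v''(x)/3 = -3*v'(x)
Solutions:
 v(x) = C1 + C2/x^8


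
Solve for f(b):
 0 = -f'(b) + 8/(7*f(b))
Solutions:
 f(b) = -sqrt(C1 + 112*b)/7
 f(b) = sqrt(C1 + 112*b)/7


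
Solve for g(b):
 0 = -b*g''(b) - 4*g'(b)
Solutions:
 g(b) = C1 + C2/b^3


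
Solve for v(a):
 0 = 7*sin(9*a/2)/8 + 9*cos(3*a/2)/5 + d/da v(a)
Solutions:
 v(a) = C1 - 6*sin(3*a/2)/5 + 7*cos(9*a/2)/36


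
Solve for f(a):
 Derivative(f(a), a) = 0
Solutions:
 f(a) = C1


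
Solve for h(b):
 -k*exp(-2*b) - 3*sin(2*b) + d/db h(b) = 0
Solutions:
 h(b) = C1 - k*exp(-2*b)/2 - 3*cos(2*b)/2


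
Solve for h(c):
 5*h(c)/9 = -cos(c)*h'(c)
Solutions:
 h(c) = C1*(sin(c) - 1)^(5/18)/(sin(c) + 1)^(5/18)


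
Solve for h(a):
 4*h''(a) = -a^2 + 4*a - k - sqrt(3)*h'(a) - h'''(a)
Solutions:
 h(a) = C1 + C2*exp(a*(-2 + sqrt(4 - sqrt(3)))) + C3*exp(-a*(sqrt(4 - sqrt(3)) + 2)) - sqrt(3)*a^3/9 + 2*sqrt(3)*a^2/3 + 4*a^2/3 - sqrt(3)*a*k/3 - 32*sqrt(3)*a/9 - 14*a/3


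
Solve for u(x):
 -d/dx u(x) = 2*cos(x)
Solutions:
 u(x) = C1 - 2*sin(x)


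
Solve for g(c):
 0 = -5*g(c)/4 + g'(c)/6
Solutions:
 g(c) = C1*exp(15*c/2)


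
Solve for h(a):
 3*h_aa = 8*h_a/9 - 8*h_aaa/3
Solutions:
 h(a) = C1 + C2*exp(a*(-27 + sqrt(1497))/48) + C3*exp(-a*(27 + sqrt(1497))/48)


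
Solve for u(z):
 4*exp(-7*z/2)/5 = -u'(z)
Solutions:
 u(z) = C1 + 8*exp(-7*z/2)/35


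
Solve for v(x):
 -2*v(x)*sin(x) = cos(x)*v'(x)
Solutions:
 v(x) = C1*cos(x)^2


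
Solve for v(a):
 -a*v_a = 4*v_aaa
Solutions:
 v(a) = C1 + Integral(C2*airyai(-2^(1/3)*a/2) + C3*airybi(-2^(1/3)*a/2), a)


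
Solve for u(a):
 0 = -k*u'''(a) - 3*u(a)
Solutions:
 u(a) = C1*exp(3^(1/3)*a*(-1/k)^(1/3)) + C2*exp(a*(-1/k)^(1/3)*(-3^(1/3) + 3^(5/6)*I)/2) + C3*exp(-a*(-1/k)^(1/3)*(3^(1/3) + 3^(5/6)*I)/2)


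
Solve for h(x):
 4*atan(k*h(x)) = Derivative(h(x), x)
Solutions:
 Integral(1/atan(_y*k), (_y, h(x))) = C1 + 4*x


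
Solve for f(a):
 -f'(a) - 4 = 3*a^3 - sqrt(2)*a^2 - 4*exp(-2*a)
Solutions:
 f(a) = C1 - 3*a^4/4 + sqrt(2)*a^3/3 - 4*a - 2*exp(-2*a)


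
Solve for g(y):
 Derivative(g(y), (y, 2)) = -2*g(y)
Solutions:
 g(y) = C1*sin(sqrt(2)*y) + C2*cos(sqrt(2)*y)


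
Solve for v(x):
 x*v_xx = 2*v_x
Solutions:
 v(x) = C1 + C2*x^3


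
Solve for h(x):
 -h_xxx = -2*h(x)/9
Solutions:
 h(x) = C3*exp(6^(1/3)*x/3) + (C1*sin(2^(1/3)*3^(5/6)*x/6) + C2*cos(2^(1/3)*3^(5/6)*x/6))*exp(-6^(1/3)*x/6)


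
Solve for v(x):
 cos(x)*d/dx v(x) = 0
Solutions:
 v(x) = C1


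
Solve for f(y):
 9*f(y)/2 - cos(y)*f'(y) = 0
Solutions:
 f(y) = C1*(sin(y) + 1)^(1/4)*(sin(y)^2 + 2*sin(y) + 1)/((sin(y) - 1)^(1/4)*(sin(y)^2 - 2*sin(y) + 1))


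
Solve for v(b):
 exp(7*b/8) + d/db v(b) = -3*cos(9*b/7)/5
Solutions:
 v(b) = C1 - 8*exp(7*b/8)/7 - 7*sin(9*b/7)/15


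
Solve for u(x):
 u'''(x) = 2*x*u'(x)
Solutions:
 u(x) = C1 + Integral(C2*airyai(2^(1/3)*x) + C3*airybi(2^(1/3)*x), x)


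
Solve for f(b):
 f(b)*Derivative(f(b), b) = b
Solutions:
 f(b) = -sqrt(C1 + b^2)
 f(b) = sqrt(C1 + b^2)


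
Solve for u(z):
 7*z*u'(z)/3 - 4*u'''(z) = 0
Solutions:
 u(z) = C1 + Integral(C2*airyai(126^(1/3)*z/6) + C3*airybi(126^(1/3)*z/6), z)


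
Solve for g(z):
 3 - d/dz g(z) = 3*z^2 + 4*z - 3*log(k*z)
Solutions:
 g(z) = C1 - z^3 - 2*z^2 + 3*z*log(k*z)


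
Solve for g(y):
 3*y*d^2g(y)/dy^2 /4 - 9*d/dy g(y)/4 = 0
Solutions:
 g(y) = C1 + C2*y^4


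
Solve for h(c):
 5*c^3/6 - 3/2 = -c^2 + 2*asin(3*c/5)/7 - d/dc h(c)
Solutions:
 h(c) = C1 - 5*c^4/24 - c^3/3 + 2*c*asin(3*c/5)/7 + 3*c/2 + 2*sqrt(25 - 9*c^2)/21


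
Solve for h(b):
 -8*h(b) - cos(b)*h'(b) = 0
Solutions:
 h(b) = C1*(sin(b)^4 - 4*sin(b)^3 + 6*sin(b)^2 - 4*sin(b) + 1)/(sin(b)^4 + 4*sin(b)^3 + 6*sin(b)^2 + 4*sin(b) + 1)


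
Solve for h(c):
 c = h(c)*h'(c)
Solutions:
 h(c) = -sqrt(C1 + c^2)
 h(c) = sqrt(C1 + c^2)


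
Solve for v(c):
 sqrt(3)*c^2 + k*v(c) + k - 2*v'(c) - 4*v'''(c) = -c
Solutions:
 v(c) = C1*exp(c*(3^(1/3)*(-9*k + sqrt(3)*sqrt(27*k^2 + 8))^(1/3)/12 - 3^(5/6)*I*(-9*k + sqrt(3)*sqrt(27*k^2 + 8))^(1/3)/12 + 2/((-3^(1/3) + 3^(5/6)*I)*(-9*k + sqrt(3)*sqrt(27*k^2 + 8))^(1/3)))) + C2*exp(c*(3^(1/3)*(-9*k + sqrt(3)*sqrt(27*k^2 + 8))^(1/3)/12 + 3^(5/6)*I*(-9*k + sqrt(3)*sqrt(27*k^2 + 8))^(1/3)/12 - 2/((3^(1/3) + 3^(5/6)*I)*(-9*k + sqrt(3)*sqrt(27*k^2 + 8))^(1/3)))) + C3*exp(3^(1/3)*c*(-(-9*k + sqrt(3)*sqrt(27*k^2 + 8))^(1/3) + 2*3^(1/3)/(-9*k + sqrt(3)*sqrt(27*k^2 + 8))^(1/3))/6) - sqrt(3)*c^2/k - c/k - 4*sqrt(3)*c/k^2 - 1 - 2/k^2 - 8*sqrt(3)/k^3


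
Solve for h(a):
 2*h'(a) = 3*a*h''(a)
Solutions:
 h(a) = C1 + C2*a^(5/3)


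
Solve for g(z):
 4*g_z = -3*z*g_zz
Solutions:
 g(z) = C1 + C2/z^(1/3)


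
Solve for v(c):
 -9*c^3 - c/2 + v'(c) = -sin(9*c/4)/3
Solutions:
 v(c) = C1 + 9*c^4/4 + c^2/4 + 4*cos(9*c/4)/27


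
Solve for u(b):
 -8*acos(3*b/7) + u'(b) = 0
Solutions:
 u(b) = C1 + 8*b*acos(3*b/7) - 8*sqrt(49 - 9*b^2)/3


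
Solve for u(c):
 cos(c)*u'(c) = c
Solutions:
 u(c) = C1 + Integral(c/cos(c), c)


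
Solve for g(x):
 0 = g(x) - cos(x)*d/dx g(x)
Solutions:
 g(x) = C1*sqrt(sin(x) + 1)/sqrt(sin(x) - 1)


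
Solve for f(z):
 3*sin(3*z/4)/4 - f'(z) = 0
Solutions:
 f(z) = C1 - cos(3*z/4)


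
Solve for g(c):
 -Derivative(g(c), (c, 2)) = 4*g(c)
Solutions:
 g(c) = C1*sin(2*c) + C2*cos(2*c)


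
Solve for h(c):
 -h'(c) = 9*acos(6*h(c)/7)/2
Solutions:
 Integral(1/acos(6*_y/7), (_y, h(c))) = C1 - 9*c/2


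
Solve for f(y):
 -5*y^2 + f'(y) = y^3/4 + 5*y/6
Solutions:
 f(y) = C1 + y^4/16 + 5*y^3/3 + 5*y^2/12


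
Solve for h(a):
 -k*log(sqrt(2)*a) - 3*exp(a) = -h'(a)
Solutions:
 h(a) = C1 + a*k*log(a) + a*k*(-1 + log(2)/2) + 3*exp(a)


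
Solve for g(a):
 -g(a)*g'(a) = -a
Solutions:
 g(a) = -sqrt(C1 + a^2)
 g(a) = sqrt(C1 + a^2)


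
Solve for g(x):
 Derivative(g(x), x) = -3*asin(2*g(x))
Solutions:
 Integral(1/asin(2*_y), (_y, g(x))) = C1 - 3*x


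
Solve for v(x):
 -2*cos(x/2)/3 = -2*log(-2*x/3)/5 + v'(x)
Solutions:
 v(x) = C1 + 2*x*log(-x)/5 - 2*x*log(3)/5 - 2*x/5 + 2*x*log(2)/5 - 4*sin(x/2)/3


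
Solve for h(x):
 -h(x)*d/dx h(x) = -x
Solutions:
 h(x) = -sqrt(C1 + x^2)
 h(x) = sqrt(C1 + x^2)


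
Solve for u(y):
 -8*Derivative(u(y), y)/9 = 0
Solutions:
 u(y) = C1


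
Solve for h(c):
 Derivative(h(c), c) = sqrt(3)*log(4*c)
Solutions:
 h(c) = C1 + sqrt(3)*c*log(c) - sqrt(3)*c + 2*sqrt(3)*c*log(2)


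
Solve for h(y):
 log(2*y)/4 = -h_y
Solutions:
 h(y) = C1 - y*log(y)/4 - y*log(2)/4 + y/4


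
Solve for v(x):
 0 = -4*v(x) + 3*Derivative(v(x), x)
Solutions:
 v(x) = C1*exp(4*x/3)


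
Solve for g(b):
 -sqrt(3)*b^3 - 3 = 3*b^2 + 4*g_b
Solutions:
 g(b) = C1 - sqrt(3)*b^4/16 - b^3/4 - 3*b/4


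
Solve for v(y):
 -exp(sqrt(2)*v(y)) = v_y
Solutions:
 v(y) = sqrt(2)*(2*log(1/(C1 + y)) - log(2))/4


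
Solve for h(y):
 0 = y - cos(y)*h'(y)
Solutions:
 h(y) = C1 + Integral(y/cos(y), y)


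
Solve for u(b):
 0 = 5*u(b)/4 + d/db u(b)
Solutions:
 u(b) = C1*exp(-5*b/4)


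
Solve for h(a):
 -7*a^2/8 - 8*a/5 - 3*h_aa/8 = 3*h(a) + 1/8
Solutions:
 h(a) = C1*sin(2*sqrt(2)*a) + C2*cos(2*sqrt(2)*a) - 7*a^2/24 - 8*a/15 + 1/32


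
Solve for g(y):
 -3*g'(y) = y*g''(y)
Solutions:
 g(y) = C1 + C2/y^2


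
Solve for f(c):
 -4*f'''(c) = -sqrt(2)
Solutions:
 f(c) = C1 + C2*c + C3*c^2 + sqrt(2)*c^3/24


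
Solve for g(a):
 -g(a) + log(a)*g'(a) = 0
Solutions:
 g(a) = C1*exp(li(a))


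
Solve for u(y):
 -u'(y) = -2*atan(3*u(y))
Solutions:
 Integral(1/atan(3*_y), (_y, u(y))) = C1 + 2*y


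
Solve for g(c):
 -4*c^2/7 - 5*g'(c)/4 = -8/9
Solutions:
 g(c) = C1 - 16*c^3/105 + 32*c/45


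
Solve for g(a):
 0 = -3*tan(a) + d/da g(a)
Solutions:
 g(a) = C1 - 3*log(cos(a))


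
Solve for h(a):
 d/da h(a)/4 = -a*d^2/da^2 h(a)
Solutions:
 h(a) = C1 + C2*a^(3/4)


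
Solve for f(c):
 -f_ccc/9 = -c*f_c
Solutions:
 f(c) = C1 + Integral(C2*airyai(3^(2/3)*c) + C3*airybi(3^(2/3)*c), c)


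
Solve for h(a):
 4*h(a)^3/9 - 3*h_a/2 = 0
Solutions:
 h(a) = -3*sqrt(6)*sqrt(-1/(C1 + 8*a))/2
 h(a) = 3*sqrt(6)*sqrt(-1/(C1 + 8*a))/2


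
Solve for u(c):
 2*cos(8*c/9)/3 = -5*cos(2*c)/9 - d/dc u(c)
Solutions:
 u(c) = C1 - 3*sin(8*c/9)/4 - 5*sin(2*c)/18


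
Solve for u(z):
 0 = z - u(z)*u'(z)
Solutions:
 u(z) = -sqrt(C1 + z^2)
 u(z) = sqrt(C1 + z^2)


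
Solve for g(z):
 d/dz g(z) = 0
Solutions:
 g(z) = C1


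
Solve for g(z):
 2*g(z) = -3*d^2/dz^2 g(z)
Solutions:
 g(z) = C1*sin(sqrt(6)*z/3) + C2*cos(sqrt(6)*z/3)


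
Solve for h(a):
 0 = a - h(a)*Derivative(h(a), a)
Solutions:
 h(a) = -sqrt(C1 + a^2)
 h(a) = sqrt(C1 + a^2)


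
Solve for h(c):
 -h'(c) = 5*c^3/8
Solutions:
 h(c) = C1 - 5*c^4/32


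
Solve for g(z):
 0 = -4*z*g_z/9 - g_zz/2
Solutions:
 g(z) = C1 + C2*erf(2*z/3)


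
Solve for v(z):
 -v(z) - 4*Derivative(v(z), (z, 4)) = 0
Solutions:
 v(z) = (C1*sin(z/2) + C2*cos(z/2))*exp(-z/2) + (C3*sin(z/2) + C4*cos(z/2))*exp(z/2)


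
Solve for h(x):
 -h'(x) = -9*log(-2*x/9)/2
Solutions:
 h(x) = C1 + 9*x*log(-x)/2 + x*(-9*log(3) - 9/2 + 9*log(2)/2)


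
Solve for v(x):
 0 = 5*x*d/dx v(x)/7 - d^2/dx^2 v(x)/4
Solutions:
 v(x) = C1 + C2*erfi(sqrt(70)*x/7)


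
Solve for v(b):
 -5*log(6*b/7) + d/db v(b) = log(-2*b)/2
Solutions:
 v(b) = C1 + 11*b*log(b)/2 + b*(-5*log(7) - 11/2 + log(2)/2 + 5*log(6) + I*pi/2)


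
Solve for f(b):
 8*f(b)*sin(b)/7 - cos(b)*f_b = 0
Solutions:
 f(b) = C1/cos(b)^(8/7)


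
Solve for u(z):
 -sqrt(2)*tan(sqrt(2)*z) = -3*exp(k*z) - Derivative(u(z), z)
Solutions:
 u(z) = C1 - 3*Piecewise((exp(k*z)/k, Ne(k, 0)), (z, True)) - log(cos(sqrt(2)*z))


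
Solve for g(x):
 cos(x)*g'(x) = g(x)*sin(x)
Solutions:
 g(x) = C1/cos(x)


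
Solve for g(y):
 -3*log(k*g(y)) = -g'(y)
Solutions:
 li(k*g(y))/k = C1 + 3*y


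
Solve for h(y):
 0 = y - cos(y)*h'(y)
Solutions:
 h(y) = C1 + Integral(y/cos(y), y)


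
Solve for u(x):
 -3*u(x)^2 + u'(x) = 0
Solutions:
 u(x) = -1/(C1 + 3*x)


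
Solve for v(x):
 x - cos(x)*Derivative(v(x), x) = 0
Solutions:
 v(x) = C1 + Integral(x/cos(x), x)


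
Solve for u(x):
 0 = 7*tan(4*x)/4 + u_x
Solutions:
 u(x) = C1 + 7*log(cos(4*x))/16


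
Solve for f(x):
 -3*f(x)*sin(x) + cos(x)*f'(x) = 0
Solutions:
 f(x) = C1/cos(x)^3


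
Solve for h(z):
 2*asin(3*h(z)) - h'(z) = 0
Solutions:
 Integral(1/asin(3*_y), (_y, h(z))) = C1 + 2*z


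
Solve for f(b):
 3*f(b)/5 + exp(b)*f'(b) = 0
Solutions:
 f(b) = C1*exp(3*exp(-b)/5)


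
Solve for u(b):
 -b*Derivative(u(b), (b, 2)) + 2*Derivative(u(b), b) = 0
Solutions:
 u(b) = C1 + C2*b^3


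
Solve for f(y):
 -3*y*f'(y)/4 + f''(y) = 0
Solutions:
 f(y) = C1 + C2*erfi(sqrt(6)*y/4)


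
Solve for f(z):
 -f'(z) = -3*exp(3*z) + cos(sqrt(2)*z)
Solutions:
 f(z) = C1 + exp(3*z) - sqrt(2)*sin(sqrt(2)*z)/2


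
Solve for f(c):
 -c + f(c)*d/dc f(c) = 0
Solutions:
 f(c) = -sqrt(C1 + c^2)
 f(c) = sqrt(C1 + c^2)


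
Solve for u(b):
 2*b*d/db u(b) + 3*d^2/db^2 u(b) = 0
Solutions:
 u(b) = C1 + C2*erf(sqrt(3)*b/3)


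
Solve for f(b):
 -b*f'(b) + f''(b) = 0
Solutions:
 f(b) = C1 + C2*erfi(sqrt(2)*b/2)


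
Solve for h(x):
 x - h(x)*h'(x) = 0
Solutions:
 h(x) = -sqrt(C1 + x^2)
 h(x) = sqrt(C1 + x^2)


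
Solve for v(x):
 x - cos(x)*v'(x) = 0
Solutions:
 v(x) = C1 + Integral(x/cos(x), x)


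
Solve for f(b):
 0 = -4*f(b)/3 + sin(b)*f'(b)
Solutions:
 f(b) = C1*(cos(b) - 1)^(2/3)/(cos(b) + 1)^(2/3)


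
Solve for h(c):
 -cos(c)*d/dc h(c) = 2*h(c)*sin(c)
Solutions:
 h(c) = C1*cos(c)^2


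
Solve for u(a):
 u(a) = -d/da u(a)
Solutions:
 u(a) = C1*exp(-a)


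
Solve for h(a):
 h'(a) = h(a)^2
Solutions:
 h(a) = -1/(C1 + a)


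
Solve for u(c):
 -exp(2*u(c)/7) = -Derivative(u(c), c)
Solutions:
 u(c) = 7*log(-sqrt(-1/(C1 + c))) - 7*log(2) + 7*log(14)/2
 u(c) = 7*log(-1/(C1 + c))/2 - 7*log(2) + 7*log(14)/2


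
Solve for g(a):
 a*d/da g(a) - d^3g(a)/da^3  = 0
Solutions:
 g(a) = C1 + Integral(C2*airyai(a) + C3*airybi(a), a)


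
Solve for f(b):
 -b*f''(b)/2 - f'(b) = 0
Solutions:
 f(b) = C1 + C2/b


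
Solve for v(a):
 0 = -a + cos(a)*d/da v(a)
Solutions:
 v(a) = C1 + Integral(a/cos(a), a)


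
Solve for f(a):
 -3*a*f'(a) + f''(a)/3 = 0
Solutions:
 f(a) = C1 + C2*erfi(3*sqrt(2)*a/2)


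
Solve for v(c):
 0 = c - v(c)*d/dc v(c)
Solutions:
 v(c) = -sqrt(C1 + c^2)
 v(c) = sqrt(C1 + c^2)


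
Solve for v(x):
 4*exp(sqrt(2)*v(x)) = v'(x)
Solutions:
 v(x) = sqrt(2)*(2*log(-1/(C1 + 4*x)) - log(2))/4


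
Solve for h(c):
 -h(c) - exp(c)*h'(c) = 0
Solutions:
 h(c) = C1*exp(exp(-c))


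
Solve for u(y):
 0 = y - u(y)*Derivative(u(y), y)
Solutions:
 u(y) = -sqrt(C1 + y^2)
 u(y) = sqrt(C1 + y^2)


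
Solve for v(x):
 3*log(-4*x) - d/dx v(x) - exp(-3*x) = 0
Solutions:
 v(x) = C1 + 3*x*log(-x) + 3*x*(-1 + 2*log(2)) + exp(-3*x)/3


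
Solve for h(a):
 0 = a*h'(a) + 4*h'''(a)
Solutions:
 h(a) = C1 + Integral(C2*airyai(-2^(1/3)*a/2) + C3*airybi(-2^(1/3)*a/2), a)


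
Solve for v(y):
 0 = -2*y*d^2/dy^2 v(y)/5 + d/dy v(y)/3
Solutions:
 v(y) = C1 + C2*y^(11/6)


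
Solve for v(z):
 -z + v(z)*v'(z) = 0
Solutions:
 v(z) = -sqrt(C1 + z^2)
 v(z) = sqrt(C1 + z^2)


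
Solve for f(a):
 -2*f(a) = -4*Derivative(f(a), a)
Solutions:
 f(a) = C1*exp(a/2)


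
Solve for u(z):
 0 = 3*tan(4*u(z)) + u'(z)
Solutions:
 u(z) = -asin(C1*exp(-12*z))/4 + pi/4
 u(z) = asin(C1*exp(-12*z))/4


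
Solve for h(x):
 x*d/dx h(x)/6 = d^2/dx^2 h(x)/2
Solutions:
 h(x) = C1 + C2*erfi(sqrt(6)*x/6)


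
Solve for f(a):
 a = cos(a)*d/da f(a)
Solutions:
 f(a) = C1 + Integral(a/cos(a), a)


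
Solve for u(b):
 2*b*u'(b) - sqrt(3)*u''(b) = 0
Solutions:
 u(b) = C1 + C2*erfi(3^(3/4)*b/3)


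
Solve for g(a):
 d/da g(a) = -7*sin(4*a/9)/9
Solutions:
 g(a) = C1 + 7*cos(4*a/9)/4


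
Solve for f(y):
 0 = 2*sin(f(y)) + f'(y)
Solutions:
 f(y) = -acos((-C1 - exp(4*y))/(C1 - exp(4*y))) + 2*pi
 f(y) = acos((-C1 - exp(4*y))/(C1 - exp(4*y)))


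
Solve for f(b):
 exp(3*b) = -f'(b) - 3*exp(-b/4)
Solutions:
 f(b) = C1 - exp(3*b)/3 + 12*exp(-b/4)


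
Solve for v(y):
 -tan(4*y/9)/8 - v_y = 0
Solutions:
 v(y) = C1 + 9*log(cos(4*y/9))/32


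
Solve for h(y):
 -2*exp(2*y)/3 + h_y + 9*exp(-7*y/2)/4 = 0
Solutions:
 h(y) = C1 + exp(2*y)/3 + 9*exp(-7*y/2)/14


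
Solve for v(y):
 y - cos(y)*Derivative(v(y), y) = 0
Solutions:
 v(y) = C1 + Integral(y/cos(y), y)


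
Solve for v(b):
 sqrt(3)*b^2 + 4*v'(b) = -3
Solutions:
 v(b) = C1 - sqrt(3)*b^3/12 - 3*b/4


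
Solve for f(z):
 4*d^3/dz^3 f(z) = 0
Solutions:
 f(z) = C1 + C2*z + C3*z^2


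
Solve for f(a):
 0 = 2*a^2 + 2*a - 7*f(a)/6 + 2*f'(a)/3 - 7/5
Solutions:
 f(a) = C1*exp(7*a/4) + 12*a^2/7 + 180*a/49 + 1542/1715


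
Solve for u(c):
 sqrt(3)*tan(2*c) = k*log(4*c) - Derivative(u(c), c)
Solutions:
 u(c) = C1 + c*k*(log(c) - 1) + 2*c*k*log(2) + sqrt(3)*log(cos(2*c))/2


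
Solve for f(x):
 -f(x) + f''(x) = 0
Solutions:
 f(x) = C1*exp(-x) + C2*exp(x)


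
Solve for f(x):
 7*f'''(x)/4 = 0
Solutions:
 f(x) = C1 + C2*x + C3*x^2


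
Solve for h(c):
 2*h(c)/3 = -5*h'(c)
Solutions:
 h(c) = C1*exp(-2*c/15)


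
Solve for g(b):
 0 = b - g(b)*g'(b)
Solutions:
 g(b) = -sqrt(C1 + b^2)
 g(b) = sqrt(C1 + b^2)


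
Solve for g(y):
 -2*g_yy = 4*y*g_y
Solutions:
 g(y) = C1 + C2*erf(y)


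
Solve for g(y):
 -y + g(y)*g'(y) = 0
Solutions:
 g(y) = -sqrt(C1 + y^2)
 g(y) = sqrt(C1 + y^2)


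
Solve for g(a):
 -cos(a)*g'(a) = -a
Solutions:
 g(a) = C1 + Integral(a/cos(a), a)


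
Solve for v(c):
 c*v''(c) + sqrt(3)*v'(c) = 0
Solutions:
 v(c) = C1 + C2*c^(1 - sqrt(3))


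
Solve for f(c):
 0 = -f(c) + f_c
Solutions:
 f(c) = C1*exp(c)


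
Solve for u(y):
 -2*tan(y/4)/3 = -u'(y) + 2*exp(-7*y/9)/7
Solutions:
 u(y) = C1 + 4*log(tan(y/4)^2 + 1)/3 - 18*exp(-7*y/9)/49


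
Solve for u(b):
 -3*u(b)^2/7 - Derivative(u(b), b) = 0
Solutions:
 u(b) = 7/(C1 + 3*b)


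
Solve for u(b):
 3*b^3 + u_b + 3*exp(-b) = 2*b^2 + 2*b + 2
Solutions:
 u(b) = C1 - 3*b^4/4 + 2*b^3/3 + b^2 + 2*b + 3*exp(-b)


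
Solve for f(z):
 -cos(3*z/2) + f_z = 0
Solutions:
 f(z) = C1 + 2*sin(3*z/2)/3


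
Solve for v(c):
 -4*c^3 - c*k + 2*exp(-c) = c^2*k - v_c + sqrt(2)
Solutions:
 v(c) = C1 + c^4 + c^3*k/3 + c^2*k/2 + sqrt(2)*c + 2*exp(-c)


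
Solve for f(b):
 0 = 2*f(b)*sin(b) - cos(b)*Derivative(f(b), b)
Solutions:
 f(b) = C1/cos(b)^2


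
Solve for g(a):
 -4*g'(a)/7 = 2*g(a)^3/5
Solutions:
 g(a) = -sqrt(5)*sqrt(-1/(C1 - 7*a))
 g(a) = sqrt(5)*sqrt(-1/(C1 - 7*a))


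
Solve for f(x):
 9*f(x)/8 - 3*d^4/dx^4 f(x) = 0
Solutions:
 f(x) = C1*exp(-6^(1/4)*x/2) + C2*exp(6^(1/4)*x/2) + C3*sin(6^(1/4)*x/2) + C4*cos(6^(1/4)*x/2)


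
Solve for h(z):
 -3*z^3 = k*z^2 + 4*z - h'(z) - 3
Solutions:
 h(z) = C1 + k*z^3/3 + 3*z^4/4 + 2*z^2 - 3*z


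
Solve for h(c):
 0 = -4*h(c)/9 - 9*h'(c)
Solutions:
 h(c) = C1*exp(-4*c/81)


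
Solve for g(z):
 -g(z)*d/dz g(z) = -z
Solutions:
 g(z) = -sqrt(C1 + z^2)
 g(z) = sqrt(C1 + z^2)


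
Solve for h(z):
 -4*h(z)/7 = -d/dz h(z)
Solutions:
 h(z) = C1*exp(4*z/7)


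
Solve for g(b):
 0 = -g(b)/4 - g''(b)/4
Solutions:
 g(b) = C1*sin(b) + C2*cos(b)


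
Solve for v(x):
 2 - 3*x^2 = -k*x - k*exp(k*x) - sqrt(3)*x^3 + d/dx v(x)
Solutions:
 v(x) = C1 + k*x^2/2 + sqrt(3)*x^4/4 - x^3 + 2*x + exp(k*x)


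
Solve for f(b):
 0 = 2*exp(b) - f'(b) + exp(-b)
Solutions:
 f(b) = C1 + 3*sinh(b) + cosh(b)


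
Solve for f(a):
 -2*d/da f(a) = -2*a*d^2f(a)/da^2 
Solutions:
 f(a) = C1 + C2*a^2


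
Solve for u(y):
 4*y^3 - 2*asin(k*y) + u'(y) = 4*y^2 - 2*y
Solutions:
 u(y) = C1 - y^4 + 4*y^3/3 - y^2 + 2*Piecewise((y*asin(k*y) + sqrt(-k^2*y^2 + 1)/k, Ne(k, 0)), (0, True))
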